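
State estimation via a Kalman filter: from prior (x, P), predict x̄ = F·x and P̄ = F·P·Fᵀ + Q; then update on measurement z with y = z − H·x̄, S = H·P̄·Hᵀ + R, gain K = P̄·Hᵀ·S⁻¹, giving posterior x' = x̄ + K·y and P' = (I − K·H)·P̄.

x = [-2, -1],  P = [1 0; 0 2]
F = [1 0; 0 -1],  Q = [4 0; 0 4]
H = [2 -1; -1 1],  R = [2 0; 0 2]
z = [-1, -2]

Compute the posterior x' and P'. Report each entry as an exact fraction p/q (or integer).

x' = [-29/27, -5/3]
P' = [35/27 5/3; 5/3 3]

x̄ = F·x = [-2, 1]
P̄ = F·P·Fᵀ + Q = [5 0; 0 6]
y = z − H·x̄ = [4, -5]
S = H·P̄·Hᵀ + R = [28 -16; -16 13]
K = P̄·Hᵀ·S⁻¹ = [25/54 5/27; 1/6 2/3]
x' = x̄ + K·y = [-29/27, -5/3]
P' = (I − K·H)·P̄ = [35/27 5/3; 5/3 3]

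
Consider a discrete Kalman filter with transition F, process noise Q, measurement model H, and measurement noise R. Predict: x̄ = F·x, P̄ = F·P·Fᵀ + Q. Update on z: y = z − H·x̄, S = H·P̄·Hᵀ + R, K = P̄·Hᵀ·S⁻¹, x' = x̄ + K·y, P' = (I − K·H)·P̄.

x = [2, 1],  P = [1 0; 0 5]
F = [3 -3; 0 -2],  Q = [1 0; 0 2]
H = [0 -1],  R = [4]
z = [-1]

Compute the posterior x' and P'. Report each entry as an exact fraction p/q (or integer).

x̄ = F·x = [3, -2]
P̄ = F·P·Fᵀ + Q = [55 30; 30 22]
y = z − H·x̄ = [-3]
S = H·P̄·Hᵀ + R = [26]
K = P̄·Hᵀ·S⁻¹ = [-15/13; -11/13]
x' = x̄ + K·y = [84/13, 7/13]
P' = (I − K·H)·P̄ = [265/13 60/13; 60/13 44/13]

x' = [84/13, 7/13]
P' = [265/13 60/13; 60/13 44/13]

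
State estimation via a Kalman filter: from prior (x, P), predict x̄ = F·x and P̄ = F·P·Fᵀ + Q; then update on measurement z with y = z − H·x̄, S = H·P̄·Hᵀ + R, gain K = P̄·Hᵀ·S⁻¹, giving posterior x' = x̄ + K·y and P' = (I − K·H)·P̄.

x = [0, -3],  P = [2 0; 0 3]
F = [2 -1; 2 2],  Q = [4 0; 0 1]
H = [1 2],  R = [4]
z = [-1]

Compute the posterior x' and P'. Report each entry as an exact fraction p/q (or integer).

x̄ = F·x = [3, -6]
P̄ = F·P·Fᵀ + Q = [15 2; 2 21]
y = z − H·x̄ = [8]
S = H·P̄·Hᵀ + R = [111]
K = P̄·Hᵀ·S⁻¹ = [19/111; 44/111]
x' = x̄ + K·y = [485/111, -314/111]
P' = (I − K·H)·P̄ = [1304/111 -614/111; -614/111 395/111]

x' = [485/111, -314/111]
P' = [1304/111 -614/111; -614/111 395/111]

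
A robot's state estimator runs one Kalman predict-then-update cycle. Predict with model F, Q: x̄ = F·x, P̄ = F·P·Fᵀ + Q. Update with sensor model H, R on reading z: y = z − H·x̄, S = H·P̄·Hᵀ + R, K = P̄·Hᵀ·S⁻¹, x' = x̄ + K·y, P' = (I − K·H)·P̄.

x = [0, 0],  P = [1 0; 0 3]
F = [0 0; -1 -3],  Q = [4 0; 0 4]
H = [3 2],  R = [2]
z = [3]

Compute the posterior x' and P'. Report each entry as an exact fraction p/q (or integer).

x' = [18/83, 96/83]
P' = [260/83 -384/83; -384/83 608/83]

x̄ = F·x = [0, 0]
P̄ = F·P·Fᵀ + Q = [4 0; 0 32]
y = z − H·x̄ = [3]
S = H·P̄·Hᵀ + R = [166]
K = P̄·Hᵀ·S⁻¹ = [6/83; 32/83]
x' = x̄ + K·y = [18/83, 96/83]
P' = (I − K·H)·P̄ = [260/83 -384/83; -384/83 608/83]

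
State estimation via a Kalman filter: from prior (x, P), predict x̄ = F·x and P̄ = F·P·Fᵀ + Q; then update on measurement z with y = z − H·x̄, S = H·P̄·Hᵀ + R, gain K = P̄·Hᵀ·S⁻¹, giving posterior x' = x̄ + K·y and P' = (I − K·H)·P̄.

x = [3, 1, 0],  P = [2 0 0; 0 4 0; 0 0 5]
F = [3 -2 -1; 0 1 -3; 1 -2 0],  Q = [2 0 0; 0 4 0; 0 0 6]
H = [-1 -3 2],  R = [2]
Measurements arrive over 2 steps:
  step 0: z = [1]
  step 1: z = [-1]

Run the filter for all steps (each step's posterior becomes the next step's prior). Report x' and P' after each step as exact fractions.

step 0: x̄ = F·x = [7, 1, 1]
step 0: P̄ = F·P·Fᵀ + Q = [41 7 22; 7 53 -8; 22 -8 24]
step 0: y = z − H·x̄ = [9]
step 0: S = H·P̄·Hᵀ + R = [666]
step 0: K = P̄·Hᵀ·S⁻¹ = [-1/37; -91/333; 25/333]
step 0: x' = x̄ + K·y = [250/37, -54/37, 62/37]
step 0: P' = (I − K·H)·P̄ = [1499/37 77/37 864/37; 77/37 1087/333 1886/333; 864/37 1886/333 6742/333]
step 1: x̄ = F·x = [796/37, -240/37, 358/37]
step 1: P̄ = F·P·Fᵀ + Q = [85747/333 -40423/333 35273/333; -40423/333 51781/333 -13493/333; 35273/333 -13493/333 17065/333]
step 1: y = z − H·x̄ = [-677/37]
step 1: S = H·P̄·Hᵀ + R = [44332/37]
step 1: K = P̄·Hᵀ·S⁻¹ = [8839/33249; -23651/66498; 3278/33249]
step 1: x' = x̄ + K·y = [553573/33249, 1411/66498, 261728/33249]
step 1: P' = (I − K·H)·P̄ = [5746147/33249 -89807/11083 825927/11083; -89807/11083 130802/33249 49667/33249; 825927/11083 49667/33249 1316669/33249]

step 0: x' = [250/37, -54/37, 62/37], P' = [1499/37 77/37 864/37; 77/37 1087/333 1886/333; 864/37 1886/333 6742/333]
step 1: x' = [553573/33249, 1411/66498, 261728/33249], P' = [5746147/33249 -89807/11083 825927/11083; -89807/11083 130802/33249 49667/33249; 825927/11083 49667/33249 1316669/33249]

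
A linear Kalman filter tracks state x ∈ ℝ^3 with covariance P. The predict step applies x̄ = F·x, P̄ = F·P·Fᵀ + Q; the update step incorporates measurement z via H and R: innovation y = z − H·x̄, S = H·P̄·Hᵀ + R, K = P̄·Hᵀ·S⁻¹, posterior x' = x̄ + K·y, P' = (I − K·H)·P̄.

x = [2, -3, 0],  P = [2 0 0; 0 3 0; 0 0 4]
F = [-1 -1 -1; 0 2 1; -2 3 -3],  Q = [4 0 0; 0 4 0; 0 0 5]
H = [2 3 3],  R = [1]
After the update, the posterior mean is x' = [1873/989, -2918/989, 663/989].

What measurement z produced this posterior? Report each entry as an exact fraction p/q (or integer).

x̄ = F·x = [1, -6, -13]
P̄ = F·P·Fᵀ + Q = [13 -10 7; -10 20 6; 7 6 76]
S = H·P̄·Hᵀ + R = [989]
K = P̄·Hᵀ·S⁻¹ = [17/989; 58/989; 260/989]
x' − x̄ = [884/989, 3016/989, 13520/989] = K·y
y = (KᵀK)⁻¹·Kᵀ·(x' − x̄) = [52]
z = y + H·x̄ = [52] + [-55] = [-3]

z = [-3]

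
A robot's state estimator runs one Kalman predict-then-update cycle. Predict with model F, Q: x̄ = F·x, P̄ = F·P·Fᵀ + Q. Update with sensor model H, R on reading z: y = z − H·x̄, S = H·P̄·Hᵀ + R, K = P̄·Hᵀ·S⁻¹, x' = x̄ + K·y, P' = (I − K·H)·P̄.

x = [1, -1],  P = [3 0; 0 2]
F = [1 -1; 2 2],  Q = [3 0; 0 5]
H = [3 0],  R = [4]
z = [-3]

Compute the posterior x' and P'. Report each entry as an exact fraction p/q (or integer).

x' = [-16/19, -27/38]
P' = [8/19 2/19; 2/19 466/19]

x̄ = F·x = [2, 0]
P̄ = F·P·Fᵀ + Q = [8 2; 2 25]
y = z − H·x̄ = [-9]
S = H·P̄·Hᵀ + R = [76]
K = P̄·Hᵀ·S⁻¹ = [6/19; 3/38]
x' = x̄ + K·y = [-16/19, -27/38]
P' = (I − K·H)·P̄ = [8/19 2/19; 2/19 466/19]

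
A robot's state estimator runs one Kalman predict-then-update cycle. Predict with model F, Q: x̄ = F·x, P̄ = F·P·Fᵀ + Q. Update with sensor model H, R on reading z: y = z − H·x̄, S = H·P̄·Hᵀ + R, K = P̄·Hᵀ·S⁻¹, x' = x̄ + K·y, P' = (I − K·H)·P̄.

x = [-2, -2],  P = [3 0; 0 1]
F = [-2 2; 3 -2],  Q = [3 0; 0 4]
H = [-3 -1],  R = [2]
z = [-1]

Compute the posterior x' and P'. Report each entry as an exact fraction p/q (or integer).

x̄ = F·x = [0, -2]
P̄ = F·P·Fᵀ + Q = [19 -22; -22 35]
y = z − H·x̄ = [-3]
S = H·P̄·Hᵀ + R = [76]
K = P̄·Hᵀ·S⁻¹ = [-35/76; 31/76]
x' = x̄ + K·y = [105/76, -245/76]
P' = (I − K·H)·P̄ = [219/76 -587/76; -587/76 1699/76]

x' = [105/76, -245/76]
P' = [219/76 -587/76; -587/76 1699/76]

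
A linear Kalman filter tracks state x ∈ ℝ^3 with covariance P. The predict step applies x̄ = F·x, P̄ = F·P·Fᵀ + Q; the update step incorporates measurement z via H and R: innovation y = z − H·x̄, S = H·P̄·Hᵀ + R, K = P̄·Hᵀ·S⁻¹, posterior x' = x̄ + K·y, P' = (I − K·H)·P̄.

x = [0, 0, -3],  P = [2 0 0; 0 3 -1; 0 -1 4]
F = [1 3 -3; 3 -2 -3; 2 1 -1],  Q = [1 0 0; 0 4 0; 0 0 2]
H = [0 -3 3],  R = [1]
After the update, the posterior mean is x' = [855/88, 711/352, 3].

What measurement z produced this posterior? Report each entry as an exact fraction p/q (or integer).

x̄ = F·x = [9, 9, 3]
P̄ = F·P·Fᵀ + Q = [84 27 31; 27 58 19; 31 19 19]
S = H·P̄·Hᵀ + R = [352]
K = P̄·Hᵀ·S⁻¹ = [3/88; -117/352; 0]
x' − x̄ = [63/88, -2457/352, 0] = K·y
y = (KᵀK)⁻¹·Kᵀ·(x' − x̄) = [21]
z = y + H·x̄ = [21] + [-18] = [3]

z = [3]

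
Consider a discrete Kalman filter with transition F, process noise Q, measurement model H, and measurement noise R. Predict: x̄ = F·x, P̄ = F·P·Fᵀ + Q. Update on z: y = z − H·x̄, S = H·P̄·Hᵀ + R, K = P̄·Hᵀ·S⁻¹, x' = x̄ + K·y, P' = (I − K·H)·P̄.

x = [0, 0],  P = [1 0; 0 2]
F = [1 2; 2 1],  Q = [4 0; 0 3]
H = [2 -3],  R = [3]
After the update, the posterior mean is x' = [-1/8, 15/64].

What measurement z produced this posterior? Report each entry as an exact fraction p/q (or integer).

z = [-1]

x̄ = F·x = [0, 0]
P̄ = F·P·Fᵀ + Q = [13 6; 6 9]
S = H·P̄·Hᵀ + R = [64]
K = P̄·Hᵀ·S⁻¹ = [1/8; -15/64]
x' − x̄ = [-1/8, 15/64] = K·y
y = (KᵀK)⁻¹·Kᵀ·(x' − x̄) = [-1]
z = y + H·x̄ = [-1] + [0] = [-1]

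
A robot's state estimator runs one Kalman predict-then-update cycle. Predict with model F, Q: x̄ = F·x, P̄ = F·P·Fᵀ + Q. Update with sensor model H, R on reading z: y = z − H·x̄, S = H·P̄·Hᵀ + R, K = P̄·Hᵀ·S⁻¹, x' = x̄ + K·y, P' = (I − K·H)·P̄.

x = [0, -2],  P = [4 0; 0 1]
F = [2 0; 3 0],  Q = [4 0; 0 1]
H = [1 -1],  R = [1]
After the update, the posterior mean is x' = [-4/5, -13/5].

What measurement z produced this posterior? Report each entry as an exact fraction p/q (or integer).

x̄ = F·x = [0, 0]
P̄ = F·P·Fᵀ + Q = [20 24; 24 37]
S = H·P̄·Hᵀ + R = [10]
K = P̄·Hᵀ·S⁻¹ = [-2/5; -13/10]
x' − x̄ = [-4/5, -13/5] = K·y
y = (KᵀK)⁻¹·Kᵀ·(x' − x̄) = [2]
z = y + H·x̄ = [2] + [0] = [2]

z = [2]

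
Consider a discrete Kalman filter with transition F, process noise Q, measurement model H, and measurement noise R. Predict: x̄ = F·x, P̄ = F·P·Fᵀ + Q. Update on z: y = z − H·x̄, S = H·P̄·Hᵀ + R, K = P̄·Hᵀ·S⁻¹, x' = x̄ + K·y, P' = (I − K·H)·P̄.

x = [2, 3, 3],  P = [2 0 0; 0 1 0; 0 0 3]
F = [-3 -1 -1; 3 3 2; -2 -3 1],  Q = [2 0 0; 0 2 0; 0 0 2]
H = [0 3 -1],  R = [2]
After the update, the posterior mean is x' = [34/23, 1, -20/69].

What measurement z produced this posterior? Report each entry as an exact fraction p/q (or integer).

z = [3]

x̄ = F·x = [-12, 21, -10]
P̄ = F·P·Fᵀ + Q = [24 -27 12; -27 41 -15; 12 -15 22]
S = H·P̄·Hᵀ + R = [483]
K = P̄·Hᵀ·S⁻¹ = [-31/161; 2/7; -67/483]
x' − x̄ = [310/23, -20, 670/69] = K·y
y = (KᵀK)⁻¹·Kᵀ·(x' − x̄) = [-70]
z = y + H·x̄ = [-70] + [73] = [3]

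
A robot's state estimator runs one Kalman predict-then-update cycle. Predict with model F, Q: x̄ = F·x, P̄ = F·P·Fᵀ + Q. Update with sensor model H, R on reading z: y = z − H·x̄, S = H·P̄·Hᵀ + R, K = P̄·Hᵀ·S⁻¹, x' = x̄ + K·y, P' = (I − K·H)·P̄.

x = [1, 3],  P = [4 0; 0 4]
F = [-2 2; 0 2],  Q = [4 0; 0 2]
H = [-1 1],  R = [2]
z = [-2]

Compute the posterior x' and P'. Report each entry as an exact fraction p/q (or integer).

x' = [22/3, 17/3]
P' = [58/3 53/3; 53/3 107/6]

x̄ = F·x = [4, 6]
P̄ = F·P·Fᵀ + Q = [36 16; 16 18]
y = z − H·x̄ = [-4]
S = H·P̄·Hᵀ + R = [24]
K = P̄·Hᵀ·S⁻¹ = [-5/6; 1/12]
x' = x̄ + K·y = [22/3, 17/3]
P' = (I − K·H)·P̄ = [58/3 53/3; 53/3 107/6]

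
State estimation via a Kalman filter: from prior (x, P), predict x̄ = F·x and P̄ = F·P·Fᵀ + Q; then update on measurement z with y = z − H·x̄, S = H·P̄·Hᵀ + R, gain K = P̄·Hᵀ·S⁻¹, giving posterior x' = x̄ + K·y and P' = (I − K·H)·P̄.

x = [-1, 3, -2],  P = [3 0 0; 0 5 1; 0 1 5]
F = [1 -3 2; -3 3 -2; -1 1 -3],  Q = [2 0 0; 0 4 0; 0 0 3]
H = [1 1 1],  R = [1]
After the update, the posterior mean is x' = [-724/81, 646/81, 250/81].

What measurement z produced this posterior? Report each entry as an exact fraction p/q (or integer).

x̄ = F·x = [-14, 16, 10]
P̄ = F·P·Fᵀ + Q = [58 -62 -37; -62 84 43; -37 43 50]
S = H·P̄·Hᵀ + R = [81]
K = P̄·Hᵀ·S⁻¹ = [-41/81; 65/81; 56/81]
x' − x̄ = [410/81, -650/81, -560/81] = K·y
y = (KᵀK)⁻¹·Kᵀ·(x' − x̄) = [-10]
z = y + H·x̄ = [-10] + [12] = [2]

z = [2]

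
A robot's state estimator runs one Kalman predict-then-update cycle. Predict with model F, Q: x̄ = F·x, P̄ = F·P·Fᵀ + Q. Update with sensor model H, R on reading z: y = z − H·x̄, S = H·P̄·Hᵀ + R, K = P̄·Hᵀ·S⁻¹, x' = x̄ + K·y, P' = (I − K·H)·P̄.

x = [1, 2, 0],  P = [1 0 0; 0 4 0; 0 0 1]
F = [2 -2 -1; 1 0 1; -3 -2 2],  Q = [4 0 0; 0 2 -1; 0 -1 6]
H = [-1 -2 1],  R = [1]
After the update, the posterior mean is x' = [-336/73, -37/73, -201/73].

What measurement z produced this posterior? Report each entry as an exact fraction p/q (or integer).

z = [3]

x̄ = F·x = [-2, 1, -7]
P̄ = F·P·Fᵀ + Q = [25 1 8; 1 4 -2; 8 -2 35]
S = H·P̄·Hᵀ + R = [73]
K = P̄·Hᵀ·S⁻¹ = [-19/73; -11/73; 31/73]
x' − x̄ = [-190/73, -110/73, 310/73] = K·y
y = (KᵀK)⁻¹·Kᵀ·(x' − x̄) = [10]
z = y + H·x̄ = [10] + [-7] = [3]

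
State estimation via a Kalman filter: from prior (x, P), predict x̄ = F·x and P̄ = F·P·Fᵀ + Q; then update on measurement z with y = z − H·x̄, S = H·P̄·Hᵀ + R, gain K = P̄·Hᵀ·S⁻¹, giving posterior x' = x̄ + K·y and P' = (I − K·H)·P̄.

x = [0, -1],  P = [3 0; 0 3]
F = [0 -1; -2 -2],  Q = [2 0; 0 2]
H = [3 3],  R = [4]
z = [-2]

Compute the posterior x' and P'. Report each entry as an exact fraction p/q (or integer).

x' = [28/391, -274/391]
P' = [866/391 -822/391; -822/391 950/391]

x̄ = F·x = [1, 2]
P̄ = F·P·Fᵀ + Q = [5 6; 6 26]
y = z − H·x̄ = [-11]
S = H·P̄·Hᵀ + R = [391]
K = P̄·Hᵀ·S⁻¹ = [33/391; 96/391]
x' = x̄ + K·y = [28/391, -274/391]
P' = (I − K·H)·P̄ = [866/391 -822/391; -822/391 950/391]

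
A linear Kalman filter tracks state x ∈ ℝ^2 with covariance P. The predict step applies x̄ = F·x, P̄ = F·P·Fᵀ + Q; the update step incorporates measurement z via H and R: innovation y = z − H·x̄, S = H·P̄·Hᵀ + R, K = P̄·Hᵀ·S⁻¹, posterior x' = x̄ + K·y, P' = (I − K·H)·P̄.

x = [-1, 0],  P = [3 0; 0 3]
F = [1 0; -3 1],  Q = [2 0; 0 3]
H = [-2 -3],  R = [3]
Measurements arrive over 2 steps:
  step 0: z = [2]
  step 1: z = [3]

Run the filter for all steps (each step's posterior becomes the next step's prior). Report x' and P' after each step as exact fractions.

step 0: x' = [-59/212, -93/212], P' = [771/212 -531/212; -531/212 435/212]
step 1: x' = [564/18013, -36393/36026], P' = [114099/36026 -79137/36026; -79137/36026 33354/18013]

step 0: x̄ = F·x = [-1, 3]
step 0: P̄ = F·P·Fᵀ + Q = [5 -9; -9 33]
step 0: y = z − H·x̄ = [9]
step 0: S = H·P̄·Hᵀ + R = [212]
step 0: K = P̄·Hᵀ·S⁻¹ = [17/212; -81/212]
step 0: x' = x̄ + K·y = [-59/212, -93/212]
step 0: P' = (I − K·H)·P̄ = [771/212 -531/212; -531/212 435/212]
step 1: x̄ = F·x = [-59/212, 21/53]
step 1: P̄ = F·P·Fᵀ + Q = [1195/212 -711/53; -711/53 2799/53]
step 1: y = z − H·x̄ = [385/106]
step 1: S = H·P̄·Hᵀ + R = [18013/53]
step 1: K = P̄·Hᵀ·S⁻¹ = [3071/36026; -6975/18013]
step 1: x' = x̄ + K·y = [564/18013, -36393/36026]
step 1: P' = (I − K·H)·P̄ = [114099/36026 -79137/36026; -79137/36026 33354/18013]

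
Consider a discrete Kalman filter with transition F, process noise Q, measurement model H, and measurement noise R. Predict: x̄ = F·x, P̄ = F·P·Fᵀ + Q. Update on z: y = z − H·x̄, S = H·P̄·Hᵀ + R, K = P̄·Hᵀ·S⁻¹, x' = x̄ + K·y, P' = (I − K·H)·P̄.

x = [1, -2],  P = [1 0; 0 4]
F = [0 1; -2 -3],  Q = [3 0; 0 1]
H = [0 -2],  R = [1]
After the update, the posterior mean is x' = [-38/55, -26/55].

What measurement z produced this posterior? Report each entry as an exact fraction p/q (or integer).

x̄ = F·x = [-2, 4]
P̄ = F·P·Fᵀ + Q = [7 -12; -12 41]
S = H·P̄·Hᵀ + R = [165]
K = P̄·Hᵀ·S⁻¹ = [8/55; -82/165]
x' − x̄ = [72/55, -246/55] = K·y
y = (KᵀK)⁻¹·Kᵀ·(x' − x̄) = [9]
z = y + H·x̄ = [9] + [-8] = [1]

z = [1]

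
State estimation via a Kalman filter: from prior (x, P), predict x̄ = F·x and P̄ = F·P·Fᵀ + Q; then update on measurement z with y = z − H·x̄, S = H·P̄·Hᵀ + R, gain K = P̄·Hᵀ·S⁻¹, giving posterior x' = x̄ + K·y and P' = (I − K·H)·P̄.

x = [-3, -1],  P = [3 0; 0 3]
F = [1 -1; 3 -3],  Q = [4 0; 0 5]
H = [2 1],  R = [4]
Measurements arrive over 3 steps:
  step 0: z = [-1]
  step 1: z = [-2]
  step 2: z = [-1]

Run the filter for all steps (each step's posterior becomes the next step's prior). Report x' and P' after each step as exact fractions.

step 0: x̄ = F·x = [-2, -6]
step 0: P̄ = F·P·Fᵀ + Q = [10 18; 18 59]
step 0: y = z − H·x̄ = [9]
step 0: S = H·P̄·Hᵀ + R = [175]
step 0: K = P̄·Hᵀ·S⁻¹ = [38/175; 19/35]
step 0: x' = x̄ + K·y = [-8/175, -39/35]
step 0: P' = (I − K·H)·P̄ = [306/175 -92/35; -92/35 52/7]
step 1: x̄ = F·x = [187/175, 561/175]
step 1: P̄ = F·P·Fᵀ + Q = [3226/175 7578/175; 7578/175 23609/175]
step 1: y = z − H·x̄ = [-257/35]
step 1: S = H·P̄·Hᵀ + R = [2701/7]
step 1: K = P̄·Hᵀ·S⁻¹ = [2806/13505; 7753/13505]
step 1: x' = x̄ + K·y = [-6173/13505, -13636/13505]
step 1: P' = (I − K·H)·P̄ = [23994/13505 -36764/13505; -36764/13505 20908/2701]
step 2: x̄ = F·x = [7463/13505, 22389/13505]
step 2: P̄ = F·P·Fᵀ + Q = [256082/13505 606186/13505; 606186/13505 1886083/13505]
step 2: y = z − H·x̄ = [-10164/2701]
step 2: S = H·P̄·Hᵀ + R = [1077835/2701]
step 2: K = P̄·Hᵀ·S⁻¹ = [44734/215567; 619691/1077835]
step 2: x' = x̄ + K·y = [-22369/97985, -49551/97985]
step 2: P' = (I − K·H)·P̄ = [1915794/1077835 -2936908/1077835; -2936908/1077835 1670516/215567]

step 0: x' = [-8/175, -39/35], P' = [306/175 -92/35; -92/35 52/7]
step 1: x' = [-6173/13505, -13636/13505], P' = [23994/13505 -36764/13505; -36764/13505 20908/2701]
step 2: x' = [-22369/97985, -49551/97985], P' = [1915794/1077835 -2936908/1077835; -2936908/1077835 1670516/215567]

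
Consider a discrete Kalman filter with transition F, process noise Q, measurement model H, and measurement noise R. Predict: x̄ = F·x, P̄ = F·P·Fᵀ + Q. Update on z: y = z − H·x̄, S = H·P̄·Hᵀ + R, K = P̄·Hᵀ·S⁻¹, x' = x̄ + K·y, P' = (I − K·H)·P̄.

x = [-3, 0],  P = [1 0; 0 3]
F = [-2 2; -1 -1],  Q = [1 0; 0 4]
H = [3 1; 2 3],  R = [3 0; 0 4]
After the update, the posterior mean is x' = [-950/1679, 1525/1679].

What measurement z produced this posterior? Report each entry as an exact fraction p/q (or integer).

x̄ = F·x = [6, 3]
P̄ = F·P·Fᵀ + Q = [17 -4; -4 8]
S = H·P̄·Hᵀ + R = [140 82; 82 96]
K = P̄·Hᵀ·S⁻¹ = [677/1679 -387/3358; -424/1679 642/1679]
x' − x̄ = [-11024/1679, -3512/1679] = K·y
y = (KᵀK)⁻¹·Kᵀ·(x' − x̄) = [-22, -20]
z = y + H·x̄ = [-22, -20] + [21, 21] = [-1, 1]

z = [-1, 1]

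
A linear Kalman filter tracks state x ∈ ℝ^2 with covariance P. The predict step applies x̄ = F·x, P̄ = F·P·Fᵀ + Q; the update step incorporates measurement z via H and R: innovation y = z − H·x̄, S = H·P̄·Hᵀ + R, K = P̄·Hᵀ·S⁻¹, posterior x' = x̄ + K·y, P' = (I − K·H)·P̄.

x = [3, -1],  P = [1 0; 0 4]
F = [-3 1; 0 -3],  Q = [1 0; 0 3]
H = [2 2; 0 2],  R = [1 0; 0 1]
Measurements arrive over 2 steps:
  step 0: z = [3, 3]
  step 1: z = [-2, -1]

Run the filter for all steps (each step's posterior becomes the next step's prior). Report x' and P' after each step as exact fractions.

step 0: x' = [-518/1341, 1239/745], P' = [646/1341 -36/149; -36/149 183/745]
step 1: x' = [-55531/222639, -266749/371065], P' = [34614/74213 -17217/74213; -17217/74213 87798/371065]

step 0: x̄ = F·x = [-10, 3]
step 0: P̄ = F·P·Fᵀ + Q = [14 -12; -12 39]
step 0: y = z − H·x̄ = [17, -3]
step 0: S = H·P̄·Hᵀ + R = [117 108; 108 157]
step 0: K = P̄·Hᵀ·S⁻¹ = [644/1341 -72/149; 6/745 366/745]
step 0: x' = x̄ + K·y = [-518/1341, 1239/745]
step 0: P' = (I − K·H)·P̄ = [646/1341 -36/149; -36/149 183/745]
step 1: x̄ = F·x = [6307/2235, -3717/745]
step 1: P̄ = F·P·Fᵀ + Q = [5238/745 -2169/745; -2169/745 3882/745]
step 1: y = z − H·x̄ = [5218/2235, 6689/745]
step 1: S = H·P̄·Hᵀ + R = [19873/745 6852/745; 6852/745 16273/745]
step 1: K = P̄·Hᵀ·S⁻¹ = [34794/74213 -34434/74213; 3426/371065 175596/371065]
step 1: x' = x̄ + K·y = [-55531/222639, -266749/371065]
step 1: P' = (I − K·H)·P̄ = [34614/74213 -17217/74213; -17217/74213 87798/371065]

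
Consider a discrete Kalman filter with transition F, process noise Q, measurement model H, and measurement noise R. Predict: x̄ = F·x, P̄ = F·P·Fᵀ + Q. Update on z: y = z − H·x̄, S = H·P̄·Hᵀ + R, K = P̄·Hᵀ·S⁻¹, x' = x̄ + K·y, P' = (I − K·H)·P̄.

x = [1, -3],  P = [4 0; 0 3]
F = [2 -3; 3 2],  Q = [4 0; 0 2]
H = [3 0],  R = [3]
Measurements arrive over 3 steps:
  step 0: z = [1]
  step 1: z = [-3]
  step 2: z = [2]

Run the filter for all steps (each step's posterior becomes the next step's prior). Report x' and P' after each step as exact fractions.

step 0: x' = [29/71, -309/71], P' = [47/142 3/71; 3/71 3496/71]
step 1: x' = [-94433/95489, 216171/95489], P' = [31806/95489 -20850/95489; -20850/95489 1925173/190978]
step 2: x' = [36015876/56726929, -31677141/8103847], P' = [18845317/56726929 -1565838/8103847; -1565838/8103847 76428036/8103847]

step 0: x̄ = F·x = [11, -3]
step 0: P̄ = F·P·Fᵀ + Q = [47 6; 6 50]
step 0: y = z − H·x̄ = [-32]
step 0: S = H·P̄·Hᵀ + R = [426]
step 0: K = P̄·Hᵀ·S⁻¹ = [47/142; 3/71]
step 0: x' = x̄ + K·y = [29/71, -309/71]
step 0: P' = (I − K·H)·P̄ = [47/142 3/71; 3/71 3496/71]
step 1: x̄ = F·x = [985/71, -531/71]
step 1: P̄ = F·P·Fᵀ + Q = [31806/71 -20850/71; -20850/71 28747/142]
step 1: y = z − H·x̄ = [-3168/71]
step 1: S = H·P̄·Hᵀ + R = [286467/71]
step 1: K = P̄·Hᵀ·S⁻¹ = [31806/95489; -20850/95489]
step 1: x' = x̄ + K·y = [-94433/95489, 216171/95489]
step 1: P' = (I − K·H)·P̄ = [31806/95489 -20850/95489; -20850/95489 1925173/190978]
step 2: x̄ = F·x = [-837379/95489, 149043/95489]
step 2: P̄ = F·P·Fᵀ + Q = [18845317/190978 -5480433/95489; -5480433/95489 4077378/95489]
step 2: y = z − H·x̄ = [2703115/95489]
step 2: S = H·P̄·Hᵀ + R = [170180787/190978]
step 2: K = P̄·Hᵀ·S⁻¹ = [18845317/56726929; -1565838/8103847]
step 2: x' = x̄ + K·y = [36015876/56726929, -31677141/8103847]
step 2: P' = (I − K·H)·P̄ = [18845317/56726929 -1565838/8103847; -1565838/8103847 76428036/8103847]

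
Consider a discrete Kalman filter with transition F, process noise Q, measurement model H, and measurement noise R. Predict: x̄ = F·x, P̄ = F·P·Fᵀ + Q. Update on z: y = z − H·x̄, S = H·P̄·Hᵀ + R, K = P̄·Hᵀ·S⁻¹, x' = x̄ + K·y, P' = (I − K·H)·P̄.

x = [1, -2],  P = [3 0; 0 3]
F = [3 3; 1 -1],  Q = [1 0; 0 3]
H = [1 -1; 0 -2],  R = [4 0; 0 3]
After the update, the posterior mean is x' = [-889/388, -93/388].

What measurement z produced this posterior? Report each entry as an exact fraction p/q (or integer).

z = [-2, 1]

x̄ = F·x = [-3, 3]
P̄ = F·P·Fᵀ + Q = [55 0; 0 9]
S = H·P̄·Hᵀ + R = [68 18; 18 39]
K = P̄·Hᵀ·S⁻¹ = [715/776 -165/388; -9/776 -177/388]
x' − x̄ = [275/388, -1257/388] = K·y
y = (KᵀK)⁻¹·Kᵀ·(x' − x̄) = [4, 7]
z = y + H·x̄ = [4, 7] + [-6, -6] = [-2, 1]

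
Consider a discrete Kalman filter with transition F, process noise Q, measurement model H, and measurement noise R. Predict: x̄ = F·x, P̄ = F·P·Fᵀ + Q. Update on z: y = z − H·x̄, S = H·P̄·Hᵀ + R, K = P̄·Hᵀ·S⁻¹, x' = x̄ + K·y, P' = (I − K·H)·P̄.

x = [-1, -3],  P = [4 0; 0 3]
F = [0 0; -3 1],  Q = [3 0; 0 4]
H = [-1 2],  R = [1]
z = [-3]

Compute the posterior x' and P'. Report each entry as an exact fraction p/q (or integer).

x̄ = F·x = [0, 0]
P̄ = F·P·Fᵀ + Q = [3 0; 0 43]
y = z − H·x̄ = [-3]
S = H·P̄·Hᵀ + R = [176]
K = P̄·Hᵀ·S⁻¹ = [-3/176; 43/88]
x' = x̄ + K·y = [9/176, -129/88]
P' = (I − K·H)·P̄ = [519/176 129/88; 129/88 43/44]

x' = [9/176, -129/88]
P' = [519/176 129/88; 129/88 43/44]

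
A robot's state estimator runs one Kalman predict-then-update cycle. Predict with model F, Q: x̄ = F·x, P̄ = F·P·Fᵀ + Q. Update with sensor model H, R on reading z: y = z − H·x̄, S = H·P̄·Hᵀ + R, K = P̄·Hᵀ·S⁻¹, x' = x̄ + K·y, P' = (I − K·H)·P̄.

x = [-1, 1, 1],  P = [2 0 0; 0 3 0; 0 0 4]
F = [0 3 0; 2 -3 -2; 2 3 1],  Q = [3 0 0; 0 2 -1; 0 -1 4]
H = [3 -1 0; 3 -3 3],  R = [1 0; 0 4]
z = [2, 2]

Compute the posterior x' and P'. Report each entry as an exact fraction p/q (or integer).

x' = [-758/2889, -72437/26001, -47813/26001]
P' = [985/642 12362/2889 15571/5778; 12362/2889 333863/26001 218357/26001; 15571/5778 218357/26001 313351/52002]

x̄ = F·x = [3, -7, 2]
P̄ = F·P·Fᵀ + Q = [30 -27 27; -27 53 -28; 27 -28 43]
y = z − H·x̄ = [-14, -34]
S = H·P̄·Hᵀ + R = [486 1080; 1080 2614]
K = P̄·Hᵀ·S⁻¹ = [1871/5778 -4/107; -89/26001 -118/963; -16297/52002 233/963]
x' = x̄ + K·y = [-758/2889, -72437/26001, -47813/26001]
P' = (I − K·H)·P̄ = [985/642 12362/2889 15571/5778; 12362/2889 333863/26001 218357/26001; 15571/5778 218357/26001 313351/52002]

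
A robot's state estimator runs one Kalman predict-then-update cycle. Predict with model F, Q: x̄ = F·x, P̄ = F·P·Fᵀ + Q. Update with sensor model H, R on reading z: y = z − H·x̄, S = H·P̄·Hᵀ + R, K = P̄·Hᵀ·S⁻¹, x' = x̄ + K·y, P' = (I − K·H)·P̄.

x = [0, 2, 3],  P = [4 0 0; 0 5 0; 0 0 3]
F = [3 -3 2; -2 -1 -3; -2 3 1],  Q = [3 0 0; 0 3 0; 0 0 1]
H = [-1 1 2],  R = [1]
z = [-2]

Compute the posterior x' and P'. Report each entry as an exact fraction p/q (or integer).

x̄ = F·x = [0, -11, 9]
P̄ = F·P·Fᵀ + Q = [96 -27 -63; -27 51 -8; -63 -8 65]
y = z − H·x̄ = [-9]
S = H·P̄·Hᵀ + R = [682]
K = P̄·Hᵀ·S⁻¹ = [-249/682; 1/11; 185/682]
x' = x̄ + K·y = [2241/682, -130/11, 4473/682]
P' = (I − K·H)·P̄ = [3471/682 -48/11 3099/682; -48/11 499/11 -273/11; 3099/682 -273/11 10105/682]

x' = [2241/682, -130/11, 4473/682]
P' = [3471/682 -48/11 3099/682; -48/11 499/11 -273/11; 3099/682 -273/11 10105/682]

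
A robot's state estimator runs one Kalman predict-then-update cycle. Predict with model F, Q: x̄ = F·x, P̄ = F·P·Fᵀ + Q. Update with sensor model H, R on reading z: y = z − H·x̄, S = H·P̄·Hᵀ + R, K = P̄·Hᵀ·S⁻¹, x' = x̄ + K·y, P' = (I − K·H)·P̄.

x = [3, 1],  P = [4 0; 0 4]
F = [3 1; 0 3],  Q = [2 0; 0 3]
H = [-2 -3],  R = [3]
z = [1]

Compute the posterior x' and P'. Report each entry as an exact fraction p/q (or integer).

x' = [170/37, -124/37]
P' = [754/37 -496/37; -496/37 677/74]

x̄ = F·x = [10, 3]
P̄ = F·P·Fᵀ + Q = [42 12; 12 39]
y = z − H·x̄ = [30]
S = H·P̄·Hᵀ + R = [666]
K = P̄·Hᵀ·S⁻¹ = [-20/111; -47/222]
x' = x̄ + K·y = [170/37, -124/37]
P' = (I − K·H)·P̄ = [754/37 -496/37; -496/37 677/74]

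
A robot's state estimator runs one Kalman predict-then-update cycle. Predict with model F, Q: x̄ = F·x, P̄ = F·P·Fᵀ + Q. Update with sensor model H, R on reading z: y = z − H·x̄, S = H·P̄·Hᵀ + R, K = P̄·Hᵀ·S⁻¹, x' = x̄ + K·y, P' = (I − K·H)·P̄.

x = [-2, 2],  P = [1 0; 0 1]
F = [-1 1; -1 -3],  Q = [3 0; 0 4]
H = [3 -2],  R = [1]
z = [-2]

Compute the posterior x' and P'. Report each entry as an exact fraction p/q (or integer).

x' = [43/63, 122/63]
P' = [269/126 197/63; 197/63 304/63]

x̄ = F·x = [4, -4]
P̄ = F·P·Fᵀ + Q = [5 -2; -2 14]
y = z − H·x̄ = [-22]
S = H·P̄·Hᵀ + R = [126]
K = P̄·Hᵀ·S⁻¹ = [19/126; -17/63]
x' = x̄ + K·y = [43/63, 122/63]
P' = (I − K·H)·P̄ = [269/126 197/63; 197/63 304/63]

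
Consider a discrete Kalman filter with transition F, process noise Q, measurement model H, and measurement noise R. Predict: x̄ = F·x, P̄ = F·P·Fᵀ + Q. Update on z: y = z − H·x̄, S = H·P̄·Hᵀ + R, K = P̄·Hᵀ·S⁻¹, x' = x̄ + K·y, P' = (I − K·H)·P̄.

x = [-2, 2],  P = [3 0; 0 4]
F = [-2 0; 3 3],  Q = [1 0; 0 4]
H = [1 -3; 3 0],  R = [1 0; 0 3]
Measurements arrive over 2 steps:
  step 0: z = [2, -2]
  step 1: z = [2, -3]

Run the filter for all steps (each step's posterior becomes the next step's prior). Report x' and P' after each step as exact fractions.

step 0: x' = [-7106/15533, -12438/15533], P' = [4936/15533 1623/15533; 1623/15533 2255/15533]
step 1: x' = [-7005992/8675141, -8239335/8675141], P' = [2327874/8675141 724845/8675141; 724845/8675141 1174997/8675141]

step 0: x̄ = F·x = [4, 0]
step 0: P̄ = F·P·Fᵀ + Q = [13 -18; -18 67]
step 0: y = z − H·x̄ = [-2, -14]
step 0: S = H·P̄·Hᵀ + R = [725 201; 201 120]
step 0: K = P̄·Hᵀ·S⁻¹ = [67/15533 4936/15533; -5142/15533 1623/15533]
step 0: x' = x̄ + K·y = [-7106/15533, -12438/15533]
step 0: P' = (I − K·H)·P̄ = [4936/15533 1623/15533; 1623/15533 2255/15533]
step 1: x̄ = F·x = [14212/15533, -8376/2219]
step 1: P̄ = F·P·Fᵀ + Q = [35277/15533 -5622/2219; -5622/2219 3185/317]
step 1: y = z − H·x̄ = [-159042/15533, -89235/15533]
step 1: S = H·P̄·Hᵀ + R = [1691519/15533 460017/15533; 460017/15533 364092/15533]
step 1: K = P̄·Hᵀ·S⁻¹ = [153339/8675141 2327874/8675141; -2800146/8675141 724845/8675141]
step 1: x' = x̄ + K·y = [-7005992/8675141, -8239335/8675141]
step 1: P' = (I − K·H)·P̄ = [2327874/8675141 724845/8675141; 724845/8675141 1174997/8675141]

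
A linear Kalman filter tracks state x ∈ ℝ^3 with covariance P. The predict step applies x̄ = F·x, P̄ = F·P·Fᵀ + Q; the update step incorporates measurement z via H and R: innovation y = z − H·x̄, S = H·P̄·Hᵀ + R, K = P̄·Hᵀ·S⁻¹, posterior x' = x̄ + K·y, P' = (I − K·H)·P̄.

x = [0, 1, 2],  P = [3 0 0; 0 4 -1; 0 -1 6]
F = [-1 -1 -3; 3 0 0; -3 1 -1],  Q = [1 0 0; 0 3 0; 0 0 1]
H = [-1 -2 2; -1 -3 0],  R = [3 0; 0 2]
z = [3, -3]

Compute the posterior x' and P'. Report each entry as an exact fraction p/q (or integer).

x' = [-27259/22997, 29694/22997, 46837/22997]
P' = [685109/22997 -217845/22997 142822/22997; -217845/22997 74031/22997 -41232/22997; 142822/22997 -41232/22997 49526/22997]

x̄ = F·x = [-7, 0, -1]
P̄ = F·P·Fᵀ + Q = [56 -9 25; -9 30 -27; 25 -27 40]
y = z − H·x̄ = [-2, -10]
S = H·P̄·Hᵀ + R = [419 303; 303 274]
K = P̄·Hᵀ·S⁻¹ = [12075/22997 -15787/22997; -4227/22997 -2124/22997; 12898/22997 -9563/22997]
x' = x̄ + K·y = [-27259/22997, 29694/22997, 46837/22997]
P' = (I − K·H)·P̄ = [685109/22997 -217845/22997 142822/22997; -217845/22997 74031/22997 -41232/22997; 142822/22997 -41232/22997 49526/22997]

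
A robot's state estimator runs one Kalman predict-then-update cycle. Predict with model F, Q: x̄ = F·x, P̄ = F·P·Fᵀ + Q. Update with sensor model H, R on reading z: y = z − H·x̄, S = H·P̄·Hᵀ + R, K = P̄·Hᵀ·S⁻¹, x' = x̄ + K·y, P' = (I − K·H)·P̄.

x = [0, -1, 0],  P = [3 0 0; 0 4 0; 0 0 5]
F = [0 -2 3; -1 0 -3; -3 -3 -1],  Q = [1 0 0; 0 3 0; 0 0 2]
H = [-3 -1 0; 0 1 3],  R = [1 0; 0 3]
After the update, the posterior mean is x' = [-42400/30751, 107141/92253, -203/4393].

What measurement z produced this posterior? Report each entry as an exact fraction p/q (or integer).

z = [3, 1]

x̄ = F·x = [2, 0, 3]
P̄ = F·P·Fᵀ + Q = [62 -45 9; -45 51 24; 9 24 70]
S = H·P̄·Hᵀ + R = [340 -69; -69 828]
K = P̄·Hᵀ·S⁻¹ = [-570/1337 -1761/30751; 377/1337 15872/92253; -18/191 1207/4393]
x' − x̄ = [-103902/30751, 107141/92253, -13382/4393] = K·y
y = (KᵀK)⁻¹·Kᵀ·(x' − x̄) = [9, -8]
z = y + H·x̄ = [9, -8] + [-6, 9] = [3, 1]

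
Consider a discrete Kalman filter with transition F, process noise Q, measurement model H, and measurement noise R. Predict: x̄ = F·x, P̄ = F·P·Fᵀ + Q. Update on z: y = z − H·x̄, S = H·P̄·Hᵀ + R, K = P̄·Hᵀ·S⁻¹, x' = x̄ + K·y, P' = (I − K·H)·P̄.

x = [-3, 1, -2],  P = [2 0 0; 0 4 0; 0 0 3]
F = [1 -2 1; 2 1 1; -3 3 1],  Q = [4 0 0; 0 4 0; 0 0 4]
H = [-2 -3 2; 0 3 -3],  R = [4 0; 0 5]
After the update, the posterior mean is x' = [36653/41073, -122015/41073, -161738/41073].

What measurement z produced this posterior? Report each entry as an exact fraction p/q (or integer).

z = [-1, 3]

x̄ = F·x = [-7, -7, 10]
P̄ = F·P·Fᵀ + Q = [25 -1 -27; -1 19 3; -27 3 61]
S = H·P̄·Hᵀ + R = [687 -648; -648 671]
K = P̄·Hᵀ·S⁻¹ = [-17227/41073 -3954/13691; -1775/41073 408/13691; -695/41073 -3774/13691]
x' − x̄ = [324164/41073, 165496/41073, -572468/41073] = K·y
y = (KᵀK)⁻¹·Kᵀ·(x' − x̄) = [-56, 54]
z = y + H·x̄ = [-56, 54] + [55, -51] = [-1, 3]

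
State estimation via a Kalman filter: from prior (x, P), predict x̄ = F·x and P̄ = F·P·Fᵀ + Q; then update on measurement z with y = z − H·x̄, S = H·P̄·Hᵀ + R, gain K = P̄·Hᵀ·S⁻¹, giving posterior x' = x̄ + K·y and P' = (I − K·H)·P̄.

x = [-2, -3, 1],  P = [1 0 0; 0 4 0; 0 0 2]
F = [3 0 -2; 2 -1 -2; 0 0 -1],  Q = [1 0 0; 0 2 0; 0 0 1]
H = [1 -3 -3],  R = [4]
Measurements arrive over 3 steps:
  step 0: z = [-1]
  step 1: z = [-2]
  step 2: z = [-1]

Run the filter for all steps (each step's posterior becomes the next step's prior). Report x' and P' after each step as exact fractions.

step 0: x̄ = F·x = [-8, -3, -1]
step 0: P̄ = F·P·Fᵀ + Q = [18 14 4; 14 18 4; 4 4 3]
step 0: y = z − H·x̄ = [-5]
step 0: S = H·P̄·Hᵀ + R = [175]
step 0: K = P̄·Hᵀ·S⁻¹ = [-36/175; -52/175; -17/175]
step 0: x' = x̄ + K·y = [-244/35, -53/35, -18/35]
step 0: P' = (I − K·H)·P̄ = [1854/175 578/175 88/175; 578/175 446/175 -184/175; 88/175 -184/175 236/175]
step 1: x̄ = F·x = [-696/35, -57/5, 18/35]
step 1: P̄ = F·P·Fᵀ + Q = [16749/175 1298/25 208/175; 1298/25 772/25 16/25; 208/175 16/25 411/175]
step 1: y = z − H·x̄ = [-517/35]
step 1: S = H·P̄·Hᵀ + R = [16036/175]
step 1: K = P̄·Hᵀ·S⁻¹ = [-11133/16036; -3731/8018; -1361/16036]
step 1: x' = x̄ + K·y = [-154437/16036, -36293/8018, 28351/16036]
step 1: P' = (I − K·H)·P̄ = [826533/16036 178939/8018 -67523/16036; 178939/8018 44253/4009 -23885/8018; -67523/16036 -23885/8018 27077/16036]
step 2: x̄ = F·x = [-520013/16036, -146495/8018, -28351/16036]
step 2: P̄ = F·P·Fᵀ + Q = [8373417/16036 2286781/8018 256723/16036; 2286781/8018 635279/4009 70715/8018; 256723/16036 70715/8018 43113/16036]
step 2: y = z − H·x̄ = [-230023/8018]
step 2: S = H·P̄·Hᵀ + R = [1314913/4009]
step 2: K = P̄·Hᵀ·S⁻¹ = [-3058719/2629826; -868519/1314913; -148453/2629826]
step 2: x' = x̄ + K·y = [1234963/1314913, 891889/1314913, -195279/1314913]
step 2: P' = (I − K·H)·P̄ = [103177410/1314913 43696994/1314913 -7265378/1314913; 43696994/1314913 20207374/1314913 -4483684/1314913; -7265378/1314913 -4483684/1314913 2160860/1314913]

step 0: x' = [-244/35, -53/35, -18/35], P' = [1854/175 578/175 88/175; 578/175 446/175 -184/175; 88/175 -184/175 236/175]
step 1: x' = [-154437/16036, -36293/8018, 28351/16036], P' = [826533/16036 178939/8018 -67523/16036; 178939/8018 44253/4009 -23885/8018; -67523/16036 -23885/8018 27077/16036]
step 2: x' = [1234963/1314913, 891889/1314913, -195279/1314913], P' = [103177410/1314913 43696994/1314913 -7265378/1314913; 43696994/1314913 20207374/1314913 -4483684/1314913; -7265378/1314913 -4483684/1314913 2160860/1314913]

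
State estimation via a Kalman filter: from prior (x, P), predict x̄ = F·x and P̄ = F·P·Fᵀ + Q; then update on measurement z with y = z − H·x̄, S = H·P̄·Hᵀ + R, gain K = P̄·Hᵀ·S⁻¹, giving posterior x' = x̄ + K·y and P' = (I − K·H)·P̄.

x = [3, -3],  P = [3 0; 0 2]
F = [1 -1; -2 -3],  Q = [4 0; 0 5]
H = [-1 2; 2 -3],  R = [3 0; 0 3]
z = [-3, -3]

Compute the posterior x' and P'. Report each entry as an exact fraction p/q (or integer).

x̄ = F·x = [6, 3]
P̄ = F·P·Fᵀ + Q = [9 0; 0 35]
y = z − H·x̄ = [-3, -6]
S = H·P̄·Hᵀ + R = [152 -228; -228 354]
K = P̄·Hᵀ·S⁻¹ = [153/304 3/8; 35/76 0]
x' = x̄ + K·y = [681/304, 123/76]
P' = (I − K·H)·P̄ = [2061/304 315/76; 315/76 105/38]

x' = [681/304, 123/76]
P' = [2061/304 315/76; 315/76 105/38]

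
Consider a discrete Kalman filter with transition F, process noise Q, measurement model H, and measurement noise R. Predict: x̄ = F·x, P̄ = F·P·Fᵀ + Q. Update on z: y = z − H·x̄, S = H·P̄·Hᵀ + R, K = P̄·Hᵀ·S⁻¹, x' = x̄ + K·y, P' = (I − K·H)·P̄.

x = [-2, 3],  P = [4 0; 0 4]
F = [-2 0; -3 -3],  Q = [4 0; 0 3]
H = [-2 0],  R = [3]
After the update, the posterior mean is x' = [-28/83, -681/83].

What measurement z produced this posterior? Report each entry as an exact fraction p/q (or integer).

z = [1]

x̄ = F·x = [4, -3]
P̄ = F·P·Fᵀ + Q = [20 24; 24 75]
S = H·P̄·Hᵀ + R = [83]
K = P̄·Hᵀ·S⁻¹ = [-40/83; -48/83]
x' − x̄ = [-360/83, -432/83] = K·y
y = (KᵀK)⁻¹·Kᵀ·(x' − x̄) = [9]
z = y + H·x̄ = [9] + [-8] = [1]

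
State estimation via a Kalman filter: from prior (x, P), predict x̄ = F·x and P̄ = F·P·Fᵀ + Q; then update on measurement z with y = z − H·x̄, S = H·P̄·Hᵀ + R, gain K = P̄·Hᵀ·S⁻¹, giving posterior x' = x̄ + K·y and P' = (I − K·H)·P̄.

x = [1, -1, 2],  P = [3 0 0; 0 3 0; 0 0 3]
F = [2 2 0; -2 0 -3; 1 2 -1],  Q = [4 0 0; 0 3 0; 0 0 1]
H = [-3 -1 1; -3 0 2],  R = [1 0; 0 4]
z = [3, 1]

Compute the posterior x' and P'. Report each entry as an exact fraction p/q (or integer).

x' = [-173/207, -227/138, -646/621]
P' = [592/207 -304/69 2414/621; -304/69 199/23 -1055/207; 2414/621 -1055/207 11473/1863]

x̄ = F·x = [0, -8, -3]
P̄ = F·P·Fᵀ + Q = [28 -12 18; -12 42 3; 18 3 19]
y = z − H·x̄ = [-2, 7]
S = H·P̄·Hᵀ + R = [128 86; 86 116]
K = P̄·Hᵀ·S⁻¹ = [-178/621 -125/621; -110/207 313/414; -758/1863 305/1863]
x' = x̄ + K·y = [-173/207, -227/138, -646/621]
P' = (I − K·H)·P̄ = [592/207 -304/69 2414/621; -304/69 199/23 -1055/207; 2414/621 -1055/207 11473/1863]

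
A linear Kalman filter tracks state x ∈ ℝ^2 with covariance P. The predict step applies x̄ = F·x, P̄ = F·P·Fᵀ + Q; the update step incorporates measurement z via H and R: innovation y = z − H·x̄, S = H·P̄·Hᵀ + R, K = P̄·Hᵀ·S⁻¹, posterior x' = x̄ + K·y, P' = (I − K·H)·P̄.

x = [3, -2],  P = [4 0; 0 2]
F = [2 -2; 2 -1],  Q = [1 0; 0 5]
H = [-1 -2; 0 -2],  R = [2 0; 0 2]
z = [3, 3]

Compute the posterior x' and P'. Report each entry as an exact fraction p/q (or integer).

x̄ = F·x = [10, 8]
P̄ = F·P·Fᵀ + Q = [25 20; 20 23]
y = z − H·x̄ = [29, 19]
S = H·P̄·Hᵀ + R = [199 132; 132 94]
K = P̄·Hᵀ·S⁻¹ = [-415/641 310/641; -66/641 -221/641]
x' = x̄ + K·y = [265/641, -985/641]
P' = (I − K·H)·P̄ = [1450/641 -310/641; -310/641 221/641]

x' = [265/641, -985/641]
P' = [1450/641 -310/641; -310/641 221/641]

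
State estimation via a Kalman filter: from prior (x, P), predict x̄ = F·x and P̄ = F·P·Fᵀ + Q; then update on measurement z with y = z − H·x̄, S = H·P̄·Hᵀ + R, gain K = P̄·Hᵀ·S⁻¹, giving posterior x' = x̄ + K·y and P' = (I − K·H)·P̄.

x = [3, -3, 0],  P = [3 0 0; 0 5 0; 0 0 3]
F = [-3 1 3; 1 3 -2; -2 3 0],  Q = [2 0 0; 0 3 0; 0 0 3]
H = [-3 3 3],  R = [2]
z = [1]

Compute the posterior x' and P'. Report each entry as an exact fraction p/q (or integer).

x' = [-13572/991, -1158/991, -12093/991]
P' = [53251/991 8628/991 44583/991; 8628/991 3951/991 4791/991; 44583/991 4791/991 39858/991]

x̄ = F·x = [-12, -6, -15]
P̄ = F·P·Fᵀ + Q = [61 -12 33; -12 63 39; 33 39 60]
y = z − H·x̄ = [28]
S = H·P̄·Hᵀ + R = [1982]
K = P̄·Hᵀ·S⁻¹ = [-60/991; 171/991; 99/991]
x' = x̄ + K·y = [-13572/991, -1158/991, -12093/991]
P' = (I − K·H)·P̄ = [53251/991 8628/991 44583/991; 8628/991 3951/991 4791/991; 44583/991 4791/991 39858/991]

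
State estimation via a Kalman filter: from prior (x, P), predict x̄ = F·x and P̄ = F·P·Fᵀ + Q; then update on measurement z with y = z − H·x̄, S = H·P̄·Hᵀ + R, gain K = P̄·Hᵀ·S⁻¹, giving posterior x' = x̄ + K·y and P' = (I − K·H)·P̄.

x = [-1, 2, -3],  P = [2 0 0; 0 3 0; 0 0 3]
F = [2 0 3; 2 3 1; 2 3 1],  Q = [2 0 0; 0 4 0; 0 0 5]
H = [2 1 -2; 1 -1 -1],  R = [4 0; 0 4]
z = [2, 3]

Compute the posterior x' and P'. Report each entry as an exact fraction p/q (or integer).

x' = [-10624/4841, -6940/4841, -17459/4841]
P' = [41651/4841 6508/4841 39955/4841; 6508/4841 10164/4841 8608/4841; 39955/4841 8608/4841 127441/14523]

x̄ = F·x = [-11, 1, 1]
P̄ = F·P·Fᵀ + Q = [37 17 17; 17 42 38; 17 38 43]
y = z − H·x̄ = [25, 16]
S = H·P̄·Hᵀ + R = [146 71; 71 134]
K = P̄·Hᵀ·S⁻¹ = [2475/4841 -1203/4841; 1491/4841 -3066/4841; 2668/14523 -8350/14523]
x' = x̄ + K·y = [-10624/4841, -6940/4841, -17459/4841]
P' = (I − K·H)·P̄ = [41651/4841 6508/4841 39955/4841; 6508/4841 10164/4841 8608/4841; 39955/4841 8608/4841 127441/14523]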